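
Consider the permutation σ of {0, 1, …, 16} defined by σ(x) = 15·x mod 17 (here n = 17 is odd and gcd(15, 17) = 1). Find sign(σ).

Start at x=8: 8 → 1 → 15 → 4 → 9 → 16 → 2 → … (one orbit).
Cycle lengths of π_15 on ℤ/17ℤ: [8, 8, 1]; 3 cycles in total.
n − c = 17 − 3 = 14; sign = (−1)^14 = +1.

+1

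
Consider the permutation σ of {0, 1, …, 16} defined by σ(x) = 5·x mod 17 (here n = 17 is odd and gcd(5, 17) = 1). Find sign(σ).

-1

Trace 1: π^k(1) = [1, 5, 8, 6, 13, 14, 2] for k=0..6.
2 cycles of lengths [16, 1].
With 2 cycles on 17 points, sign = (−1)^{17−2} = -1.
Via Zolotarev, sign(π_{5}) = (5|17) = -1.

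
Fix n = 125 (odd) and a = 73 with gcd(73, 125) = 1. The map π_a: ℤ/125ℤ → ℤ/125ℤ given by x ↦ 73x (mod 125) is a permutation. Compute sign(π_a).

-1

Start at x=103: 103 → 19 → 12 → 1 → 73 → 79 → 17 → … (one orbit).
The orbit structure of x ↦ 73x mod 125: 4 orbits of sizes [100, 20, 4, 1].
With 4 cycles on 125 points, sign = (−1)^{125−4} = -1.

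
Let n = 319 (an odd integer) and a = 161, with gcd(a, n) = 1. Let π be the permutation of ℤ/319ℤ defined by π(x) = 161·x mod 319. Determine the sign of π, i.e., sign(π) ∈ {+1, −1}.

-1

Trace 210: π^k(210) = [210, 315, 313, 310, 146, 219, 169] for k=0..6.
Cycle lengths of π_161 on ℤ/319ℤ: [70, 70, 70, 70, 10, 7, 7, 7, 7, 1]; 10 cycles in total.
Σ(ℓ_i−1) = 319−10 = 309; sign = (−1)^309 = -1.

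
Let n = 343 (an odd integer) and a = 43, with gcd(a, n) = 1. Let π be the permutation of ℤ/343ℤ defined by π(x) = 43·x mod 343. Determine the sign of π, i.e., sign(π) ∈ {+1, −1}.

+1

Start at x=43: 43 → 134 → 274 → 120 → 15 → 302 → 295 → … (one orbit).
π_43 has 19 disjoint cycles with lengths [49, 49, 49, 49, 49, 49, 7, 7, 7, 7, 7, 7, 1, 1, 1, 1, 1, 1, 1] on {0,…,342}.
n − c = 343 − 19 = 324; sign = (−1)^324 = +1.
Zolotarev: (43|343) = +1, matching the cycle-count sign.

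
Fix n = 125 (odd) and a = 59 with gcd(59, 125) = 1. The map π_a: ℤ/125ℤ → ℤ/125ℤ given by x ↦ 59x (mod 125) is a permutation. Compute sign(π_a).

Start at x=6: 6 → 104 → 11 → 24 → 41 → 44 → 96 → … (one orbit).
Cycle lengths of π_59 on ℤ/125ℤ: [50, 50, 10, 10, 2, 2, 1]; 7 cycles in total.
125 − 7 = 118 transpositions; sign(π) = (−1)^118 = +1.
Via Zolotarev, sign(π_{59}) = (59|125) = +1.

+1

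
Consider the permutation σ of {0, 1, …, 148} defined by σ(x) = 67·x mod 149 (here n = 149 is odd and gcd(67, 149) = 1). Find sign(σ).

+1

Trace 1: π^k(1) = [1, 67, 19, 81, 63, 49, 5] for k=0..6.
The orbit structure of x ↦ 67x mod 149: 5 orbits of sizes [37, 37, 37, 37, 1].
n − c = 149 − 5 = 144; sign = (−1)^144 = +1.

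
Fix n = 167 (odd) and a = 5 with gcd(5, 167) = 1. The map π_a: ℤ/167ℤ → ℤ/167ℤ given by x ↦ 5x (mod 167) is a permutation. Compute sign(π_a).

-1

Orbit of 113 under x↦5x: [113, 64, 153, 97, 151, 87, 101]… (length divides ord_167(5)).
The orbit structure of x ↦ 5x mod 167: 2 orbits of sizes [166, 1].
With 2 cycles on 167 points, sign = (−1)^{167−2} = -1.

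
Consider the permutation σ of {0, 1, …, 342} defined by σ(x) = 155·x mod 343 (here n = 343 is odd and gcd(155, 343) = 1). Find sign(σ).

Orbit of 64 under x↦155x: [64, 316, 274, 281, 337, 99, 253]… (length divides ord_343(155)).
Cycle lengths of π_155 on ℤ/343ℤ: [49, 49, 49, 49, 49, 49, 7, 7, 7, 7, 7, 7, 1, 1, 1, 1, 1, 1, 1]; 19 cycles in total.
n − c = 343 − 19 = 324; sign = (−1)^324 = +1.

+1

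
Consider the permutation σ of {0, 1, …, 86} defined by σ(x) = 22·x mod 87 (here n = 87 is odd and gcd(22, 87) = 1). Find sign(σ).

Trace 13: π^k(13) = [13, 25, 28, 7, 67, 82, 64] for k=0..6.
Cycle type of π: 14×6 + 1×3; total 9 cycles.
sign(π) = (−1)^{n − #cycles} = (−1)^{87−9} = (−1)^78 = +1.
(22|87)_J = +1 (Zolotarev's lemma cross-check).

+1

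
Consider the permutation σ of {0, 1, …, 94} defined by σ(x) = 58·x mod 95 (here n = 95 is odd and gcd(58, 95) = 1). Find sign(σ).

-1

Orbit of 77 under x↦58x: [77, 1, 58, 39]… (length divides ord_95(58)).
38 cycles of lengths [4, 4, 4, 4, 4, 4, 4, 4, 4, 4, 4, 4, 4, 4, 4, 4, 4, 4, 4, 1, 1, 1, 1, 1, 1, 1, 1, 1, 1, 1, 1, 1, 1, 1, 1, 1, 1, 1].
95 − 38 = 57 transpositions; sign(π) = (−1)^57 = -1.
The Jacobi symbol (58|95) = -1 (Zolotarev) agrees.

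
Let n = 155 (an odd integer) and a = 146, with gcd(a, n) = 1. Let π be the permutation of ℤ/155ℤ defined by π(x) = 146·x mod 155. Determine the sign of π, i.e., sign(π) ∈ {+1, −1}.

-1

Trace 71: π^k(71) = [71, 136, 16, 11, 56, 116, 41] for k=0..6.
10 cycles of lengths [30, 30, 30, 30, 30, 1, 1, 1, 1, 1].
155 − 10 = 145 transpositions; sign(π) = (−1)^145 = -1.
Zolotarev: (146|155) = -1, matching the cycle-count sign.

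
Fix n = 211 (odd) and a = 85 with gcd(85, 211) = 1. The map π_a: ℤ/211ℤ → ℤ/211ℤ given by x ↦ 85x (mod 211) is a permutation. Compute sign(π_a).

-1

Orbit of 142 under x↦85x: [142, 43, 68, 83, 92, 13, 50]… (length divides ord_211(85)).
Decompose π into cycles: lengths [210, 1] (2 cycles, including the fixed point 0).
Σ(ℓ_i−1) = 211−2 = 209; sign = (−1)^209 = -1.
The Jacobi symbol (85|211) = -1 (Zolotarev) agrees.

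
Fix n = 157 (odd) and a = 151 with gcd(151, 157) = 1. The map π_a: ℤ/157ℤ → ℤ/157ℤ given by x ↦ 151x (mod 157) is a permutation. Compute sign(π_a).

-1

Start at x=71: 71 → 45 → 44 → 50 → 14 → 73 → 33 → … (one orbit).
Cycle lengths of π_151 on ℤ/157ℤ: [156, 1]; 2 cycles in total.
With 2 cycles on 157 points, sign = (−1)^{157−2} = -1.
Zolotarev: (151|157) = -1, matching the cycle-count sign.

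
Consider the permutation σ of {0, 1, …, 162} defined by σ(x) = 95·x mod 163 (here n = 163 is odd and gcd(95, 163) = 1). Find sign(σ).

+1

Orbit of 22 under x↦95x: [22, 134, 16, 53, 145, 83, 61]… (length divides ord_163(95)).
Cycle lengths of π_95 on ℤ/163ℤ: [81, 81, 1]; 3 cycles in total.
Σ(ℓ_i−1) = 163−3 = 160; sign = (−1)^160 = +1.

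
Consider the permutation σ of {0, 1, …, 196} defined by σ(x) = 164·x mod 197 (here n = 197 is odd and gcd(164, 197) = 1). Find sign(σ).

Trace 114: π^k(114) = [114, 178, 36, 191, 1, 164, 104] for k=0..6.
π_164 has 29 disjoint cycles with lengths [7, 7, 7, 7, 7, 7, 7, 7, 7, 7, 7, 7, 7, 7, 7, 7, 7, 7, 7, 7, 7, 7, 7, 7, 7, 7, 7, 7, 1] on {0,…,196}.
With 29 cycles on 197 points, sign = (−1)^{197−29} = +1.
Check: (164/197) = +1 by Zolotarev.

+1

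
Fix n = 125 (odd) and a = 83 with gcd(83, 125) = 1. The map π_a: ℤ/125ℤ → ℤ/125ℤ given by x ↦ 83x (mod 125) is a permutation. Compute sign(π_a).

Trace 26: π^k(26) = [26, 33, 114, 87, 96, 93, 94] for k=0..6.
Decompose π into cycles: lengths [100, 20, 4, 1] (4 cycles, including the fixed point 0).
n − c = 125 − 4 = 121; sign = (−1)^121 = -1.
Via Zolotarev, sign(π_{83}) = (83|125) = -1.

-1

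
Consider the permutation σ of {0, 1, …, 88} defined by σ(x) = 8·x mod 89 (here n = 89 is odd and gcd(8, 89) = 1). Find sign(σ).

Start at x=1: 1 → 8 → 64 → 67 → 2 → 16 → 39 → … (one orbit).
9 cycles of lengths [11, 11, 11, 11, 11, 11, 11, 11, 1].
n − c = 89 − 9 = 80; sign = (−1)^80 = +1.
(8|89)_J = +1 (Zolotarev's lemma cross-check).

+1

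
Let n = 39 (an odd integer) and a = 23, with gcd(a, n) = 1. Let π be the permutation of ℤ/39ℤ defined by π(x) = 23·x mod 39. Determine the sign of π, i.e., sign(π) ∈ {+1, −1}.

Orbit of 38 under x↦23x: [38, 16, 17, 1, 23, 22]… (length divides ord_39(23)).
Cycle lengths of π_23 on ℤ/39ℤ: [6, 6, 6, 6, 6, 6, 2, 1]; 8 cycles in total.
sign(π) = (−1)^{n − #cycles} = (−1)^{39−8} = (−1)^31 = -1.
The Jacobi symbol (23|39) = -1 (Zolotarev) agrees.

-1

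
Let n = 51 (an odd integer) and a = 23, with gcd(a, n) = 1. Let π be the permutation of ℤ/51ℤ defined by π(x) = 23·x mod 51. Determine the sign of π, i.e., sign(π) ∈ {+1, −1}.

Orbit of 23 under x↦23x: [23, 19, 29, 4, 41, 25, 14]… (length divides ord_51(23)).
Decompose π into cycles: lengths [16, 16, 16, 2, 1] (5 cycles, including the fixed point 0).
Σ(ℓ_i−1) = 51−5 = 46; sign = (−1)^46 = +1.
The Jacobi symbol (23|51) = +1 (Zolotarev) agrees.

+1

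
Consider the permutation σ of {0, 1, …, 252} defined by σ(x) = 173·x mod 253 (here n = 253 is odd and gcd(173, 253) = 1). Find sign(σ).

Trace 213: π^k(213) = [213, 164, 36, 156, 170, 62, 100] for k=0..6.
The orbit structure of x ↦ 173x mod 253: 6 orbits of sizes [110, 110, 11, 11, 10, 1].
Σ(ℓ_i−1) = 253−6 = 247; sign = (−1)^247 = -1.
Zolotarev: (173|253) = -1, matching the cycle-count sign.

-1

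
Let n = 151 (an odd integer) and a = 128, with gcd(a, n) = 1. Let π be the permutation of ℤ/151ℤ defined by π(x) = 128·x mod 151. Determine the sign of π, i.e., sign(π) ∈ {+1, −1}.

+1

Trace 64: π^k(64) = [64, 38, 32, 19, 16, 85, 8] for k=0..6.
11 cycles of lengths [15, 15, 15, 15, 15, 15, 15, 15, 15, 15, 1].
With 11 cycles on 151 points, sign = (−1)^{151−11} = +1.
The Jacobi symbol (128|151) = +1 (Zolotarev) agrees.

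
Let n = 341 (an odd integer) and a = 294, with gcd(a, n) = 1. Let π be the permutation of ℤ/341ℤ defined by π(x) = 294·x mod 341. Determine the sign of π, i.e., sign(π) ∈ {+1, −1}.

+1

Trace 1: π^k(1) = [1, 294, 163, 182, 312, 340, 47] for k=0..6.
Decompose π into cycles: lengths [10, 10, 10, 10, 10, 10, 10, 10, 10, 10, 10, 10, 10, 10, 10, 10, 10, 10, 10, 10, 10, 10, 10, 10, 10, 10, 10, 10, 10, 10, 10, 10, 10, 10, 1] (35 cycles, including the fixed point 0).
sign(π) = (−1)^{n − #cycles} = (−1)^{341−35} = (−1)^306 = +1.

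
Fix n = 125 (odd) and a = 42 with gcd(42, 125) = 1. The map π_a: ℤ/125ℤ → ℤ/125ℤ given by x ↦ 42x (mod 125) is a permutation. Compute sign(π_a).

-1

Start at x=18: 18 → 6 → 2 → 84 → 28 → 51 → 17 → … (one orbit).
The orbit structure of x ↦ 42x mod 125: 4 orbits of sizes [100, 20, 4, 1].
4 cycles on 125: each ℓ→(−1)^(ℓ−1), product (−1)^121 = -1.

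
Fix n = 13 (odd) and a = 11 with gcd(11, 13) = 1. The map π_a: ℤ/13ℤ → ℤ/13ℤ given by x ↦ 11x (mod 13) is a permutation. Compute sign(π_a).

Orbit of 12 under x↦11x: [12, 2, 9, 8, 10, 6, 1]… (length divides ord_13(11)).
The orbit structure of x ↦ 11x mod 13: 2 orbits of sizes [12, 1].
Σ(ℓ_i−1) = 13−2 = 11; sign = (−1)^11 = -1.

-1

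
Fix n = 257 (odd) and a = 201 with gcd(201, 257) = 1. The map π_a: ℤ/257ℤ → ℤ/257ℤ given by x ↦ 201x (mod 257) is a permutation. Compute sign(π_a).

-1

Orbit of 105 under x↦201x: [105, 31, 63, 70, 192, 42, 218]… (length divides ord_257(201)).
Cycle lengths of π_201 on ℤ/257ℤ: [256, 1]; 2 cycles in total.
2 cycles on 257: each ℓ→(−1)^(ℓ−1), product (−1)^255 = -1.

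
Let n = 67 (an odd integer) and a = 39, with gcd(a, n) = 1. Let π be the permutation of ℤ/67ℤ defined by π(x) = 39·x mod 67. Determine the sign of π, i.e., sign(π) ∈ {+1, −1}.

+1

Trace 10: π^k(10) = [10, 55, 1, 39, 47, 24, 65] for k=0..6.
3 cycles of lengths [33, 33, 1].
3 cycles on 67: each ℓ→(−1)^(ℓ−1), product (−1)^64 = +1.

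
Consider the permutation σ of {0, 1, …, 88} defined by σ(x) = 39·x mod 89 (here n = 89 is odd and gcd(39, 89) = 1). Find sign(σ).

+1

Orbit of 4 under x↦39x: [4, 67, 32, 2, 78, 16, 1]… (length divides ord_89(39)).
9 cycles of lengths [11, 11, 11, 11, 11, 11, 11, 11, 1].
sign(π) = (−1)^{n − #cycles} = (−1)^{89−9} = (−1)^80 = +1.
The Jacobi symbol (39|89) = +1 (Zolotarev) agrees.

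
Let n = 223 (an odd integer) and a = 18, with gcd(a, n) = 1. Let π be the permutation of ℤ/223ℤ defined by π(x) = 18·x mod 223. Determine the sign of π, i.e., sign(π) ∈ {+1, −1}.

+1

Trace 7: π^k(7) = [7, 126, 38, 15, 47, 177, 64] for k=0..6.
3 cycles of lengths [111, 111, 1].
223 − 3 = 220 transpositions; sign(π) = (−1)^220 = +1.
Via Zolotarev, sign(π_{18}) = (18|223) = +1.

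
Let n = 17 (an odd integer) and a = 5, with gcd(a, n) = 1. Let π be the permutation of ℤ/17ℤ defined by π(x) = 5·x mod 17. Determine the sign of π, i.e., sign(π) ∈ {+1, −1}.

Orbit of 1 under x↦5x: [1, 5, 8, 6, 13, 14, 2]… (length divides ord_17(5)).
π_5 has 2 disjoint cycles with lengths [16, 1] on {0,…,16}.
17 − 2 = 15 transpositions; sign(π) = (−1)^15 = -1.

-1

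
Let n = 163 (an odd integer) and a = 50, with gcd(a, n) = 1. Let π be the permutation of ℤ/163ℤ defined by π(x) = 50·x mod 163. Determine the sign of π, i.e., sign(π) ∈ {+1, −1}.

Orbit of 95 under x↦50x: [95, 23, 9, 124, 6, 137, 4]… (length divides ord_163(50)).
Cycle type of π: 162 + 1; total 2 cycles.
sign(π) = (−1)^{n − #cycles} = (−1)^{163−2} = (−1)^161 = -1.
Check: (50/163) = -1 by Zolotarev.

-1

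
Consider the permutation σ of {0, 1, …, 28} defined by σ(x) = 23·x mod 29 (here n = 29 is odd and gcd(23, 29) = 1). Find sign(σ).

+1

Orbit of 7 under x↦23x: [7, 16, 20, 25, 24, 1, 23]… (length divides ord_29(23)).
5 cycles of lengths [7, 7, 7, 7, 1].
With 5 cycles on 29 points, sign = (−1)^{29−5} = +1.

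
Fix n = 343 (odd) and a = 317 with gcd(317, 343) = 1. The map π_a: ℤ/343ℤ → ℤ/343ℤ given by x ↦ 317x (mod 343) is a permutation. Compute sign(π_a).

Start at x=281: 281 → 240 → 277 → 1 → 317 → 333 → 260 → … (one orbit).
π_317 has 7 disjoint cycles with lengths [147, 147, 21, 21, 3, 3, 1] on {0,…,342}.
7 cycles on 343: each ℓ→(−1)^(ℓ−1), product (−1)^336 = +1.

+1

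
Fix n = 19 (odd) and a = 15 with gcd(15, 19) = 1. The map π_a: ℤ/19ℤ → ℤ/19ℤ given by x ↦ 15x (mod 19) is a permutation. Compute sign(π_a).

-1

Start at x=18: 18 → 4 → 3 → 7 → 10 → 17 → 8 → … (one orbit).
Cycle lengths of π_15 on ℤ/19ℤ: [18, 1]; 2 cycles in total.
2 cycles on 19: each ℓ→(−1)^(ℓ−1), product (−1)^17 = -1.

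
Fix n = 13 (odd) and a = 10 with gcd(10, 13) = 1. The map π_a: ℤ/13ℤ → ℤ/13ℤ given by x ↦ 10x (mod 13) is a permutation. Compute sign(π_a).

Orbit of 12 under x↦10x: [12, 3, 4, 1, 10, 9]… (length divides ord_13(10)).
Cycle lengths of π_10 on ℤ/13ℤ: [6, 6, 1]; 3 cycles in total.
Σ(ℓ_i−1) = 13−3 = 10; sign = (−1)^10 = +1.

+1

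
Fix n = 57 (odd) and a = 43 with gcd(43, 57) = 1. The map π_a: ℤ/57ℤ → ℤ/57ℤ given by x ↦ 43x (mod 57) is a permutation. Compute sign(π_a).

Orbit of 43 under x↦43x: [43, 25, 49, 55, 28, 7, 16]… (length divides ord_57(43)).
Cycle type of π: 9×6 + 1×3; total 9 cycles.
57 − 9 = 48 transpositions; sign(π) = (−1)^48 = +1.

+1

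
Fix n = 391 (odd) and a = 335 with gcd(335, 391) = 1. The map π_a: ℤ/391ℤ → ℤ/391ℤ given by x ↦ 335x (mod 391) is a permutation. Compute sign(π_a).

-1

Orbit of 77 under x↦335x: [77, 380, 225, 303, 236, 78, 324]… (length divides ord_391(335)).
Cycle type of π: 176×2 + 16 + 11×2 + 1; total 6 cycles.
6 cycles on 391: each ℓ→(−1)^(ℓ−1), product (−1)^385 = -1.
Check: (335/391) = -1 by Zolotarev.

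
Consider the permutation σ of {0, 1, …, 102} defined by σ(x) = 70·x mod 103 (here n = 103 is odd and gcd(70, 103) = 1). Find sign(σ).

-1

Trace 47: π^k(47) = [47, 97, 95, 58, 43, 23, 65] for k=0..6.
Cycle lengths of π_70 on ℤ/103ℤ: [102, 1]; 2 cycles in total.
n − c = 103 − 2 = 101; sign = (−1)^101 = -1.
Zolotarev: (70|103) = -1, matching the cycle-count sign.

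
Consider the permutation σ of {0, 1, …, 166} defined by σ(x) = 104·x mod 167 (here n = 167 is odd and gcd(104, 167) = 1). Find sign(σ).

-1

Orbit of 157 under x↦104x: [157, 129, 56, 146, 154, 151, 6]… (length divides ord_167(104)).
π_104 has 2 disjoint cycles with lengths [166, 1] on {0,…,166}.
n − c = 167 − 2 = 165; sign = (−1)^165 = -1.
(104|167)_J = -1 (Zolotarev's lemma cross-check).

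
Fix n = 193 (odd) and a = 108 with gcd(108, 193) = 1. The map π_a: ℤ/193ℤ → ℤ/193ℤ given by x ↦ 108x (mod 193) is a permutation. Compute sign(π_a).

Start at x=108: 108 → 84 → 1 → 108 (one orbit).
The orbit structure of x ↦ 108x mod 193: 65 orbits of sizes [3, 3, 3, 3, 3, 3, 3, 3, 3, 3, 3, 3, 3, 3, 3, 3, 3, 3, 3, 3, 3, 3, 3, 3, 3, 3, 3, 3, 3, 3, 3, 3, 3, 3, 3, 3, 3, 3, 3, 3, 3, 3, 3, 3, 3, 3, 3, 3, 3, 3, 3, 3, 3, 3, 3, 3, 3, 3, 3, 3, 3, 3, 3, 3, 1].
With 65 cycles on 193 points, sign = (−1)^{193−65} = +1.

+1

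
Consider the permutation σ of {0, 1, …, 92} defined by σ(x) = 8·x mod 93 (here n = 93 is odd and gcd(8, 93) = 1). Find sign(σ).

Trace 8: π^k(8) = [8, 64, 47, 4, 32, 70, 2] for k=0..6.
14 cycles of lengths [10, 10, 10, 10, 10, 10, 5, 5, 5, 5, 5, 5, 2, 1].
sign(π) = (−1)^{n − #cycles} = (−1)^{93−14} = (−1)^79 = -1.
Via Zolotarev, sign(π_{8}) = (8|93) = -1.

-1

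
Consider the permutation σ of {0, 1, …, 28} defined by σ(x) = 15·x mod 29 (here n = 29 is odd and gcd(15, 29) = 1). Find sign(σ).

Orbit of 4 under x↦15x: [4, 2, 1, 15, 22, 11, 20]… (length divides ord_29(15)).
Decompose π into cycles: lengths [28, 1] (2 cycles, including the fixed point 0).
sign(π) = (−1)^{n − #cycles} = (−1)^{29−2} = (−1)^27 = -1.
Zolotarev: (15|29) = -1, matching the cycle-count sign.

-1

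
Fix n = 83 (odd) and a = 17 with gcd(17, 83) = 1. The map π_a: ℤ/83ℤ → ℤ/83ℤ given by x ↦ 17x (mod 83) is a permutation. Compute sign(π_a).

+1

Start at x=36: 36 → 31 → 29 → 78 → 81 → 49 → 3 → … (one orbit).
Cycle type of π: 41×2 + 1; total 3 cycles.
With 3 cycles on 83 points, sign = (−1)^{83−3} = +1.
The Jacobi symbol (17|83) = +1 (Zolotarev) agrees.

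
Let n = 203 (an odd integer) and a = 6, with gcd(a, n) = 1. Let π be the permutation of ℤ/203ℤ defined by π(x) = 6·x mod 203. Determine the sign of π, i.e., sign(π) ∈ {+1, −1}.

Start at x=141: 141 → 34 → 1 → 6 → 36 → 13 → 78 → … (one orbit).
Cycle lengths of π_6 on ℤ/203ℤ: [14, 14, 14, 14, 14, 14, 14, 14, 14, 14, 14, 14, 14, 14, 2, 2, 2, 1]; 18 cycles in total.
18 cycles on 203: each ℓ→(−1)^(ℓ−1), product (−1)^185 = -1.
Zolotarev: (6|203) = -1, matching the cycle-count sign.

-1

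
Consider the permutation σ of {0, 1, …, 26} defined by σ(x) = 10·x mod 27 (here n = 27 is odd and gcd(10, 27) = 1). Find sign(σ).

Start at x=1: 1 → 10 → 19 → 1 (one orbit).
Cycle lengths of π_10 on ℤ/27ℤ: [3, 3, 3, 3, 3, 3, 1, 1, 1, 1, 1, 1, 1, 1, 1]; 15 cycles in total.
15 cycles on 27: each ℓ→(−1)^(ℓ−1), product (−1)^12 = +1.

+1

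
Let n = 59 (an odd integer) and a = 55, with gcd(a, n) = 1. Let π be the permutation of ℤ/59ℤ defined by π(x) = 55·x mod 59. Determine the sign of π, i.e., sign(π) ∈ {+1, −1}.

-1

Trace 1: π^k(1) = [1, 55, 16, 54, 20, 38, 25] for k=0..6.
Cycle type of π: 58 + 1; total 2 cycles.
sign(π) = (−1)^{n − #cycles} = (−1)^{59−2} = (−1)^57 = -1.
Zolotarev: (55|59) = -1, matching the cycle-count sign.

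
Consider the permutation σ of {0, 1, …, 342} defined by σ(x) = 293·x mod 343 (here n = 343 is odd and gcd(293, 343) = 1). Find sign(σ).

-1

Start at x=50: 50 → 244 → 148 → 146 → 246 → 48 → 1 → … (one orbit).
Decompose π into cycles: lengths [14, 14, 14, 14, 14, 14, 14, 14, 14, 14, 14, 14, 14, 14, 14, 14, 14, 14, 14, 14, 14, 2, 2, 2, 2, 2, 2, 2, 2, 2, 2, 2, 2, 2, 2, 2, 2, 2, 2, 2, 2, 2, 2, 2, 2, 1] (46 cycles, including the fixed point 0).
sign(π) = (−1)^{n − #cycles} = (−1)^{343−46} = (−1)^297 = -1.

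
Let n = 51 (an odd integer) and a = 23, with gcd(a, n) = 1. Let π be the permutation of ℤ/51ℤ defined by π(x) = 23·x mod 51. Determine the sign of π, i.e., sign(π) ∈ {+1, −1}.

Start at x=49: 49 → 5 → 13 → 44 → 43 → 20 → 1 → … (one orbit).
Decompose π into cycles: lengths [16, 16, 16, 2, 1] (5 cycles, including the fixed point 0).
51 − 5 = 46 transpositions; sign(π) = (−1)^46 = +1.
The Jacobi symbol (23|51) = +1 (Zolotarev) agrees.

+1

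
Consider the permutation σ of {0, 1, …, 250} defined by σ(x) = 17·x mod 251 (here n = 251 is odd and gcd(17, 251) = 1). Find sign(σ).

Orbit of 152 under x↦17x: [152, 74, 3, 51, 114, 181, 65]… (length divides ord_251(17)).
π_17 has 3 disjoint cycles with lengths [125, 125, 1] on {0,…,250}.
sign(π) = (−1)^{n − #cycles} = (−1)^{251−3} = (−1)^248 = +1.

+1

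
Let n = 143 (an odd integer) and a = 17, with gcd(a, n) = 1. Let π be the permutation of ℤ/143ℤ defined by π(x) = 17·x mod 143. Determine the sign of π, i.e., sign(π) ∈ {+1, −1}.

Orbit of 113 under x↦17x: [113, 62, 53, 43, 16, 129, 48]… (length divides ord_143(17)).
Cycle type of π: 30×4 + 10 + 6×2 + 1; total 8 cycles.
8 cycles on 143: each ℓ→(−1)^(ℓ−1), product (−1)^135 = -1.
The Jacobi symbol (17|143) = -1 (Zolotarev) agrees.

-1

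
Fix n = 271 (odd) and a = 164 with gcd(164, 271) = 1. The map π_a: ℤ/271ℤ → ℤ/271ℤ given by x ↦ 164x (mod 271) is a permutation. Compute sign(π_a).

+1

Start at x=64: 64 → 198 → 223 → 258 → 36 → 213 → 244 → … (one orbit).
Decompose π into cycles: lengths [135, 135, 1] (3 cycles, including the fixed point 0).
3 cycles on 271: each ℓ→(−1)^(ℓ−1), product (−1)^268 = +1.
The Jacobi symbol (164|271) = +1 (Zolotarev) agrees.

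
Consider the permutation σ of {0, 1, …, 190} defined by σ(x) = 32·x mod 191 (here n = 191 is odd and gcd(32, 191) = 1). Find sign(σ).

Start at x=150: 150 → 25 → 36 → 6 → 1 → 32 → 69 → … (one orbit).
The orbit structure of x ↦ 32x mod 191: 11 orbits of sizes [19, 19, 19, 19, 19, 19, 19, 19, 19, 19, 1].
11 cycles on 191: each ℓ→(−1)^(ℓ−1), product (−1)^180 = +1.

+1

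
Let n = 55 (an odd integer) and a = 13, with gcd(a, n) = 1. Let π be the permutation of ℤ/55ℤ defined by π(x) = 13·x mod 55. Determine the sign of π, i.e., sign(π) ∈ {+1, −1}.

Trace 28: π^k(28) = [28, 34, 2, 26, 8, 49, 32] for k=0..6.
Decompose π into cycles: lengths [20, 20, 10, 4, 1] (5 cycles, including the fixed point 0).
With 5 cycles on 55 points, sign = (−1)^{55−5} = +1.
Zolotarev: (13|55) = +1, matching the cycle-count sign.

+1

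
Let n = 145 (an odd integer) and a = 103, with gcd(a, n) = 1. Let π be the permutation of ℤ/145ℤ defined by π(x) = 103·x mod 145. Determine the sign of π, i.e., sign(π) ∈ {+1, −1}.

Start at x=78: 78 → 59 → 132 → 111 → 123 → 54 → 52 → … (one orbit).
Cycle lengths of π_103 on ℤ/145ℤ: [28, 28, 28, 28, 7, 7, 7, 7, 4, 1]; 10 cycles in total.
Σ(ℓ_i−1) = 145−10 = 135; sign = (−1)^135 = -1.
Zolotarev: (103|145) = -1, matching the cycle-count sign.

-1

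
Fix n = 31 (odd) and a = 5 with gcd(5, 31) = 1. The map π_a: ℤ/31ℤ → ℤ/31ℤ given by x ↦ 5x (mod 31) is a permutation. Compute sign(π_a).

+1

Orbit of 1 under x↦5x: [1, 5, 25]… (length divides ord_31(5)).
11 cycles of lengths [3, 3, 3, 3, 3, 3, 3, 3, 3, 3, 1].
With 11 cycles on 31 points, sign = (−1)^{31−11} = +1.
Via Zolotarev, sign(π_{5}) = (5|31) = +1.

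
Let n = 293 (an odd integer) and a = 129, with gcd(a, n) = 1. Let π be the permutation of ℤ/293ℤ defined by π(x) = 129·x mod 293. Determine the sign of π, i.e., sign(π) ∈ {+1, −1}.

-1

Start at x=260: 260 → 138 → 222 → 217 → 158 → 165 → 189 → … (one orbit).
2 cycles of lengths [292, 1].
sign(π) = (−1)^{n − #cycles} = (−1)^{293−2} = (−1)^291 = -1.
(129|293)_J = -1 (Zolotarev's lemma cross-check).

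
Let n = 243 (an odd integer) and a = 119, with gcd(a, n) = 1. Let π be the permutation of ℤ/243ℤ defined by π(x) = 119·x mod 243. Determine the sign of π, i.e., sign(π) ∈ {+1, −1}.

-1

Start at x=115: 115 → 77 → 172 → 56 → 103 → 107 → 97 → … (one orbit).
π_119 has 6 disjoint cycles with lengths [162, 54, 18, 6, 2, 1] on {0,…,242}.
Σ(ℓ_i−1) = 243−6 = 237; sign = (−1)^237 = -1.
Check: (119/243) = -1 by Zolotarev.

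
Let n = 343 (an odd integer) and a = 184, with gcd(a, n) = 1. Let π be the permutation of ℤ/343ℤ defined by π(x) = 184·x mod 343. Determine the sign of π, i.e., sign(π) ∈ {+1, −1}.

Start at x=303: 303 → 186 → 267 → 79 → 130 → 253 → 247 → … (one orbit).
π_184 has 7 disjoint cycles with lengths [147, 147, 21, 21, 3, 3, 1] on {0,…,342}.
sign(π) = (−1)^{n − #cycles} = (−1)^{343−7} = (−1)^336 = +1.
Check: (184/343) = +1 by Zolotarev.

+1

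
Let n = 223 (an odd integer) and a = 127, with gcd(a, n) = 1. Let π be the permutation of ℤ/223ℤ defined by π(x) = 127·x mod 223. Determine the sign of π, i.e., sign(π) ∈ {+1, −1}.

+1

Start at x=110: 110 → 144 → 2 → 31 → 146 → 33 → 177 → … (one orbit).
Cycle lengths of π_127 on ℤ/223ℤ: [111, 111, 1]; 3 cycles in total.
sign(π) = (−1)^{n − #cycles} = (−1)^{223−3} = (−1)^220 = +1.
Check: (127/223) = +1 by Zolotarev.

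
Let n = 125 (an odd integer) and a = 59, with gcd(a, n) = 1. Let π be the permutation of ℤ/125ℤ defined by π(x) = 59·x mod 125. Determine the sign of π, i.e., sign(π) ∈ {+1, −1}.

+1

Orbit of 4 under x↦59x: [4, 111, 49, 16, 69, 71, 64]… (length divides ord_125(59)).
Cycle lengths of π_59 on ℤ/125ℤ: [50, 50, 10, 10, 2, 2, 1]; 7 cycles in total.
7 cycles on 125: each ℓ→(−1)^(ℓ−1), product (−1)^118 = +1.
Via Zolotarev, sign(π_{59}) = (59|125) = +1.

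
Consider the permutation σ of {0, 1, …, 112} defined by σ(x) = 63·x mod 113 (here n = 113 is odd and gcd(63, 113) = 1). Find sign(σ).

Orbit of 9 under x↦63x: [9, 2, 13, 28, 69, 53, 62]… (length divides ord_113(63)).
The orbit structure of x ↦ 63x mod 113: 3 orbits of sizes [56, 56, 1].
113 − 3 = 110 transpositions; sign(π) = (−1)^110 = +1.

+1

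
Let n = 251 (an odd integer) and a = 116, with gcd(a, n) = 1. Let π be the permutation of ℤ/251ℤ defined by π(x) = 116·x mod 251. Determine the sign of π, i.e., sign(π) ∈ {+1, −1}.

-1

Orbit of 237 under x↦116x: [237, 133, 117, 18, 80, 244, 192]… (length divides ord_251(116)).
Cycle lengths of π_116 on ℤ/251ℤ: [250, 1]; 2 cycles in total.
sign(π) = (−1)^{n − #cycles} = (−1)^{251−2} = (−1)^249 = -1.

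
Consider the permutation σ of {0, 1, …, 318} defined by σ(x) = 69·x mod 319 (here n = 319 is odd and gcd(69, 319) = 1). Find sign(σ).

-1

Orbit of 177 under x↦69x: [177, 91, 218, 49, 191, 100, 201]… (length divides ord_319(69)).
Cycle type of π: 140×2 + 28 + 5×2 + 1; total 6 cycles.
With 6 cycles on 319 points, sign = (−1)^{319−6} = -1.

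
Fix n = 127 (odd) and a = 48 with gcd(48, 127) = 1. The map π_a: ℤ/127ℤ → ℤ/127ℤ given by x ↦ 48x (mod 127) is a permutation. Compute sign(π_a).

-1

Orbit of 99 under x↦48x: [99, 53, 4, 65, 72, 27, 26]… (length divides ord_127(48)).
The orbit structure of x ↦ 48x mod 127: 2 orbits of sizes [126, 1].
Σ(ℓ_i−1) = 127−2 = 125; sign = (−1)^125 = -1.
The Jacobi symbol (48|127) = -1 (Zolotarev) agrees.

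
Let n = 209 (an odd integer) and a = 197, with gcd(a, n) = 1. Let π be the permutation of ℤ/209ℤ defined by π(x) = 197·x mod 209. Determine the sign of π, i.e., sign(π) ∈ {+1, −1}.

Start at x=197: 197 → 144 → 153 → 45 → 87 → 1 → 197 (one orbit).
Cycle lengths of π_197 on ℤ/209ℤ: [6, 6, 6, 6, 6, 6, 6, 6, 6, 6, 6, 6, 6, 6, 6, 6, 6, 6, 6, 6, 6, 6, 6, 6, 6, 6, 6, 6, 6, 6, 3, 3, 3, 3, 3, 3, 2, 2, 2, 2, 2, 1]; 42 cycles in total.
sign(π) = (−1)^{n − #cycles} = (−1)^{209−42} = (−1)^167 = -1.

-1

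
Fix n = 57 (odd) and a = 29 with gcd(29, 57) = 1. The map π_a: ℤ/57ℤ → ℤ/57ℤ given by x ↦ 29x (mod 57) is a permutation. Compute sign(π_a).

+1

Start at x=1: 1 → 29 → 43 → 50 → 25 → 41 → 49 → … (one orbit).
Cycle lengths of π_29 on ℤ/57ℤ: [18, 18, 18, 2, 1]; 5 cycles in total.
57 − 5 = 52 transpositions; sign(π) = (−1)^52 = +1.
Via Zolotarev, sign(π_{29}) = (29|57) = +1.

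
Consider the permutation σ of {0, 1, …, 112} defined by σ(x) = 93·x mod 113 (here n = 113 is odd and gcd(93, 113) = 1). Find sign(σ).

-1

Trace 39: π^k(39) = [39, 11, 6, 106, 27, 25, 65] for k=0..6.
Decompose π into cycles: lengths [112, 1] (2 cycles, including the fixed point 0).
n − c = 113 − 2 = 111; sign = (−1)^111 = -1.
(93|113)_J = -1 (Zolotarev's lemma cross-check).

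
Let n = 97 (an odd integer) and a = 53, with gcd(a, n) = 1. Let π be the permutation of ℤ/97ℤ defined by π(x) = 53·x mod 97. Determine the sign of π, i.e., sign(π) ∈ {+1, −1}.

+1

Start at x=75: 75 → 95 → 88 → 8 → 36 → 65 → 50 → … (one orbit).
Decompose π into cycles: lengths [48, 48, 1] (3 cycles, including the fixed point 0).
sign(π) = (−1)^{n − #cycles} = (−1)^{97−3} = (−1)^94 = +1.
The Jacobi symbol (53|97) = +1 (Zolotarev) agrees.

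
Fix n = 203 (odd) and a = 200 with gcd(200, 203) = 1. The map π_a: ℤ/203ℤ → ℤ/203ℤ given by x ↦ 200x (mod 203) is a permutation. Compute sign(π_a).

Start at x=191: 191 → 36 → 95 → 121 → 43 → 74 → 184 → … (one orbit).
π_200 has 6 disjoint cycles with lengths [84, 84, 28, 3, 3, 1] on {0,…,202}.
203 − 6 = 197 transpositions; sign(π) = (−1)^197 = -1.
(200|203)_J = -1 (Zolotarev's lemma cross-check).

-1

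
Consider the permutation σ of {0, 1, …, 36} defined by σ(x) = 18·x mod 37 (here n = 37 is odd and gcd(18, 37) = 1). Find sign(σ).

-1

Orbit of 29 under x↦18x: [29, 4, 35, 1, 18, 28, 23]… (length divides ord_37(18)).
π_18 has 2 disjoint cycles with lengths [36, 1] on {0,…,36}.
37 − 2 = 35 transpositions; sign(π) = (−1)^35 = -1.
Zolotarev: (18|37) = -1, matching the cycle-count sign.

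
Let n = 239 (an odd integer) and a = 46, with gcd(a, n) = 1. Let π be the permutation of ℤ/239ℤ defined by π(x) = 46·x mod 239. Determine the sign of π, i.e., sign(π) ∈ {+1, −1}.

-1

Start at x=120: 120 → 23 → 102 → 151 → 15 → 212 → 192 → … (one orbit).
Cycle type of π: 238 + 1; total 2 cycles.
n − c = 239 − 2 = 237; sign = (−1)^237 = -1.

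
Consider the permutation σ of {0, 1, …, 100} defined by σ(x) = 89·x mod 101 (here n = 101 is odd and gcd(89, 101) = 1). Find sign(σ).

Trace 59: π^k(59) = [59, 100, 12, 58, 11, 70, 69] for k=0..6.
The orbit structure of x ↦ 89x mod 101: 2 orbits of sizes [100, 1].
Σ(ℓ_i−1) = 101−2 = 99; sign = (−1)^99 = -1.

-1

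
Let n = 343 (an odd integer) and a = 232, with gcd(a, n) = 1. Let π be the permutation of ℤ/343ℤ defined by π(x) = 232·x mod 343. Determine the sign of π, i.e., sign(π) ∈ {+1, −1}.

Orbit of 267 under x↦232x: [267, 204, 337, 323, 162, 197, 85]… (length divides ord_343(232)).
19 cycles of lengths [49, 49, 49, 49, 49, 49, 7, 7, 7, 7, 7, 7, 1, 1, 1, 1, 1, 1, 1].
n − c = 343 − 19 = 324; sign = (−1)^324 = +1.

+1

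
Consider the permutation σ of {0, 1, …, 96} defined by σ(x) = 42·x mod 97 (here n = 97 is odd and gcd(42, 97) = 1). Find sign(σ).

Start at x=51: 51 → 8 → 45 → 47 → 34 → 70 → 30 → … (one orbit).
Cycle type of π: 32×3 + 1; total 4 cycles.
sign(π) = (−1)^{n − #cycles} = (−1)^{97−4} = (−1)^93 = -1.
(42|97)_J = -1 (Zolotarev's lemma cross-check).

-1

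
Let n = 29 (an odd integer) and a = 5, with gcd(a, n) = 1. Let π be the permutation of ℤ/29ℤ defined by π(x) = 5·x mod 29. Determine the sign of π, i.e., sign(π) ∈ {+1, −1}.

+1

Orbit of 28 under x↦5x: [28, 24, 4, 20, 13, 7, 6]… (length divides ord_29(5)).
3 cycles of lengths [14, 14, 1].
sign(π) = (−1)^{n − #cycles} = (−1)^{29−3} = (−1)^26 = +1.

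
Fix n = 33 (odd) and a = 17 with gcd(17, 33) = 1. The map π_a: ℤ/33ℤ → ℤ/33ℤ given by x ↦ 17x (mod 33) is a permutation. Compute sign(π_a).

Trace 32: π^k(32) = [32, 16, 8, 4, 2, 1, 17] for k=0..6.
π_17 has 5 disjoint cycles with lengths [10, 10, 10, 2, 1] on {0,…,32}.
sign(π) = (−1)^{n − #cycles} = (−1)^{33−5} = (−1)^28 = +1.
(17|33)_J = +1 (Zolotarev's lemma cross-check).

+1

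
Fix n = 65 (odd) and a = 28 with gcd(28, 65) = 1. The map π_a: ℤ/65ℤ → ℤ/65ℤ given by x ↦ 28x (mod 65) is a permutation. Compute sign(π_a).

Start at x=58: 58 → 64 → 37 → 61 → 18 → 49 → 7 → … (one orbit).
7 cycles of lengths [12, 12, 12, 12, 12, 4, 1].
sign(π) = (−1)^{n − #cycles} = (−1)^{65−7} = (−1)^58 = +1.
The Jacobi symbol (28|65) = +1 (Zolotarev) agrees.

+1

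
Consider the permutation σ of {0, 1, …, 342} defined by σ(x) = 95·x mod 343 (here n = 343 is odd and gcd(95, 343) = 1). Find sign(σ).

+1

Trace 316: π^k(316) = [316, 179, 198, 288, 263, 289, 15] for k=0..6.
Cycle type of π: 147×2 + 21×2 + 3×2 + 1; total 7 cycles.
With 7 cycles on 343 points, sign = (−1)^{343−7} = +1.
The Jacobi symbol (95|343) = +1 (Zolotarev) agrees.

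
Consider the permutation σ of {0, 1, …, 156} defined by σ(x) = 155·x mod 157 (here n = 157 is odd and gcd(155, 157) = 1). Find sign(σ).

-1

Start at x=155: 155 → 4 → 149 → 16 → 125 → 64 → 29 → … (one orbit).
Cycle lengths of π_155 on ℤ/157ℤ: [52, 52, 52, 1]; 4 cycles in total.
157 − 4 = 153 transpositions; sign(π) = (−1)^153 = -1.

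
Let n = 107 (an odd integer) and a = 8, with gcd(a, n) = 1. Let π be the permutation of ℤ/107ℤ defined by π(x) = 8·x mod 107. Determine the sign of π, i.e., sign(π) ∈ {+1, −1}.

-1

Orbit of 22 under x↦8x: [22, 69, 17, 29, 18, 37, 82]… (length divides ord_107(8)).
2 cycles of lengths [106, 1].
With 2 cycles on 107 points, sign = (−1)^{107−2} = -1.
(8|107)_J = -1 (Zolotarev's lemma cross-check).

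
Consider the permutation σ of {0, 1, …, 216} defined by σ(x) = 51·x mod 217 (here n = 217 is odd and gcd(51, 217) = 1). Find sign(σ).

Start at x=81: 81 → 8 → 191 → 193 → 78 → 72 → 200 → … (one orbit).
17 cycles of lengths [15, 15, 15, 15, 15, 15, 15, 15, 15, 15, 15, 15, 15, 15, 3, 3, 1].
Σ(ℓ_i−1) = 217−17 = 200; sign = (−1)^200 = +1.

+1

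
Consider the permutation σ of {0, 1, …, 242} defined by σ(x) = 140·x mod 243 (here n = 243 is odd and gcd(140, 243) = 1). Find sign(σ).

-1

Start at x=140: 140 → 160 → 44 → 85 → 236 → 235 → 95 → … (one orbit).
π_140 has 6 disjoint cycles with lengths [162, 54, 18, 6, 2, 1] on {0,…,242}.
n − c = 243 − 6 = 237; sign = (−1)^237 = -1.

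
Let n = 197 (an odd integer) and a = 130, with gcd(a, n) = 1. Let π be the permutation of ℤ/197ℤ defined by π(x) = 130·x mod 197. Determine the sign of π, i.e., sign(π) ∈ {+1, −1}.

Trace 58: π^k(58) = [58, 54, 125, 96, 69, 105, 57] for k=0..6.
Cycle type of π: 196 + 1; total 2 cycles.
2 cycles on 197: each ℓ→(−1)^(ℓ−1), product (−1)^195 = -1.
(130|197)_J = -1 (Zolotarev's lemma cross-check).

-1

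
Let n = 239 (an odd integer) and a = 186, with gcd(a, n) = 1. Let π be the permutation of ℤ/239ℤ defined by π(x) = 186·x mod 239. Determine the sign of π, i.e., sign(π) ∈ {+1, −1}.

Orbit of 58 under x↦186x: [58, 33, 163, 204, 182, 153, 17]… (length divides ord_239(186)).
Cycle type of π: 119×2 + 1; total 3 cycles.
Σ(ℓ_i−1) = 239−3 = 236; sign = (−1)^236 = +1.
Via Zolotarev, sign(π_{186}) = (186|239) = +1.

+1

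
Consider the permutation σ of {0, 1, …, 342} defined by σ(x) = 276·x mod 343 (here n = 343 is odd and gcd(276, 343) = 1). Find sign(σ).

Trace 263: π^k(263) = [263, 215, 1, 276, 30, 48, 214] for k=0..6.
Cycle type of π: 42×7 + 6×8 + 1; total 16 cycles.
Σ(ℓ_i−1) = 343−16 = 327; sign = (−1)^327 = -1.
The Jacobi symbol (276|343) = -1 (Zolotarev) agrees.

-1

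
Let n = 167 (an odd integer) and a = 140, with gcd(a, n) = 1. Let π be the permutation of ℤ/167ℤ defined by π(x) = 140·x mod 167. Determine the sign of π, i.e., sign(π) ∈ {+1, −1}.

-1

Orbit of 72 under x↦140x: [72, 60, 50, 153, 44, 148, 12]… (length divides ord_167(140)).
The orbit structure of x ↦ 140x mod 167: 2 orbits of sizes [166, 1].
With 2 cycles on 167 points, sign = (−1)^{167−2} = -1.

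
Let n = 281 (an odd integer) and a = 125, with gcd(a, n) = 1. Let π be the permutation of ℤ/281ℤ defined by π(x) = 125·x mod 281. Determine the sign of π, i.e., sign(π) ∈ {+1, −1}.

+1

Trace 112: π^k(112) = [112, 231, 213, 211, 242, 183, 114] for k=0..6.
3 cycles of lengths [140, 140, 1].
With 3 cycles on 281 points, sign = (−1)^{281−3} = +1.
Check: (125/281) = +1 by Zolotarev.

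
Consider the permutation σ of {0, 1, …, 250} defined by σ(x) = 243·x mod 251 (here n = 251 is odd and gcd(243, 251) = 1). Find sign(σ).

Orbit of 80 under x↦243x: [80, 113, 100, 204, 125, 4, 219]… (length divides ord_251(243)).
Cycle lengths of π_243 on ℤ/251ℤ: [25, 25, 25, 25, 25, 25, 25, 25, 25, 25, 1]; 11 cycles in total.
n − c = 251 − 11 = 240; sign = (−1)^240 = +1.

+1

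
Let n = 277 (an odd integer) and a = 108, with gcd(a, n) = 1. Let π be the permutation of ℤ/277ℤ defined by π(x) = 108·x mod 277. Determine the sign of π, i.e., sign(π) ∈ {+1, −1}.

Trace 122: π^k(122) = [122, 157, 59, 1, 108, 30, 193] for k=0..6.
Cycle type of π: 46×6 + 1; total 7 cycles.
Σ(ℓ_i−1) = 277−7 = 270; sign = (−1)^270 = +1.

+1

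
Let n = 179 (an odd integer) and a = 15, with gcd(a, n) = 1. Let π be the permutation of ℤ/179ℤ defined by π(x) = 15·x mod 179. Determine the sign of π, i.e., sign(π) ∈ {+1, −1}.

Trace 107: π^k(107) = [107, 173, 89, 82, 156, 13, 16] for k=0..6.
3 cycles of lengths [89, 89, 1].
Σ(ℓ_i−1) = 179−3 = 176; sign = (−1)^176 = +1.
Via Zolotarev, sign(π_{15}) = (15|179) = +1.

+1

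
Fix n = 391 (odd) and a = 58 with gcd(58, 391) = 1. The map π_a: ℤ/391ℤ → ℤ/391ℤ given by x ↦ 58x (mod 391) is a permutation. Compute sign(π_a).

-1

Start at x=282: 282 → 325 → 82 → 64 → 193 → 246 → 192 → … (one orbit).
The orbit structure of x ↦ 58x mod 391: 6 orbits of sizes [176, 176, 16, 11, 11, 1].
sign(π) = (−1)^{n − #cycles} = (−1)^{391−6} = (−1)^385 = -1.
The Jacobi symbol (58|391) = -1 (Zolotarev) agrees.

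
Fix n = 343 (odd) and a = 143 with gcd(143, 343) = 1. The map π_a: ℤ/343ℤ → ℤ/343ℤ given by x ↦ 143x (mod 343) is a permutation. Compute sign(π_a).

Trace 181: π^k(181) = [181, 158, 299, 225, 276, 23, 202] for k=0..6.
Decompose π into cycles: lengths [294, 42, 6, 1] (4 cycles, including the fixed point 0).
4 cycles on 343: each ℓ→(−1)^(ℓ−1), product (−1)^339 = -1.

-1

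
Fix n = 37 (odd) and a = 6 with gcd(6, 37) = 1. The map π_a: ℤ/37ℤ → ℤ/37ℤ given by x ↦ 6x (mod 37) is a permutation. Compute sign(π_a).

-1

Orbit of 6 under x↦6x: [6, 36, 31, 1]… (length divides ord_37(6)).
π_6 has 10 disjoint cycles with lengths [4, 4, 4, 4, 4, 4, 4, 4, 4, 1] on {0,…,36}.
With 10 cycles on 37 points, sign = (−1)^{37−10} = -1.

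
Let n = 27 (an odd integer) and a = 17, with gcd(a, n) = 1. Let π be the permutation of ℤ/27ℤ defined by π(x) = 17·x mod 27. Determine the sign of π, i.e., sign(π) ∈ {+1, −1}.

Orbit of 19 under x↦17x: [19, 26, 10, 8, 1, 17]… (length divides ord_27(17)).
π_17 has 8 disjoint cycles with lengths [6, 6, 6, 2, 2, 2, 2, 1] on {0,…,26}.
Σ(ℓ_i−1) = 27−8 = 19; sign = (−1)^19 = -1.
(17|27)_J = -1 (Zolotarev's lemma cross-check).

-1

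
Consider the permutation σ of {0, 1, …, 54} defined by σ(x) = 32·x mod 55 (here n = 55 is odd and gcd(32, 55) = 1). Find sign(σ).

+1

Orbit of 32 under x↦32x: [32, 34, 43, 1]… (length divides ord_55(32)).
17 cycles of lengths [4, 4, 4, 4, 4, 4, 4, 4, 4, 4, 4, 2, 2, 2, 2, 2, 1].
sign(π) = (−1)^{n − #cycles} = (−1)^{55−17} = (−1)^38 = +1.
(32|55)_J = +1 (Zolotarev's lemma cross-check).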